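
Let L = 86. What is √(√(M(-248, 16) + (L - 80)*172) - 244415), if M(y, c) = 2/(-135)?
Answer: √(-54993375 + 5*√2089770)/15 ≈ 494.35*I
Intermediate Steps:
M(y, c) = -2/135 (M(y, c) = 2*(-1/135) = -2/135)
√(√(M(-248, 16) + (L - 80)*172) - 244415) = √(√(-2/135 + (86 - 80)*172) - 244415) = √(√(-2/135 + 6*172) - 244415) = √(√(-2/135 + 1032) - 244415) = √(√(139318/135) - 244415) = √(√2089770/45 - 244415) = √(-244415 + √2089770/45)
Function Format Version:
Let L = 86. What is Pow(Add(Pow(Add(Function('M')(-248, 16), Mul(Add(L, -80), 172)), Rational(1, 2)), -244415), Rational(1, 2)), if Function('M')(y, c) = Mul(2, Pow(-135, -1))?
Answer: Mul(Rational(1, 15), Pow(Add(-54993375, Mul(5, Pow(2089770, Rational(1, 2)))), Rational(1, 2))) ≈ Mul(494.35, I)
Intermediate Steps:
Function('M')(y, c) = Rational(-2, 135) (Function('M')(y, c) = Mul(2, Rational(-1, 135)) = Rational(-2, 135))
Pow(Add(Pow(Add(Function('M')(-248, 16), Mul(Add(L, -80), 172)), Rational(1, 2)), -244415), Rational(1, 2)) = Pow(Add(Pow(Add(Rational(-2, 135), Mul(Add(86, -80), 172)), Rational(1, 2)), -244415), Rational(1, 2)) = Pow(Add(Pow(Add(Rational(-2, 135), Mul(6, 172)), Rational(1, 2)), -244415), Rational(1, 2)) = Pow(Add(Pow(Add(Rational(-2, 135), 1032), Rational(1, 2)), -244415), Rational(1, 2)) = Pow(Add(Pow(Rational(139318, 135), Rational(1, 2)), -244415), Rational(1, 2)) = Pow(Add(Mul(Rational(1, 45), Pow(2089770, Rational(1, 2))), -244415), Rational(1, 2)) = Pow(Add(-244415, Mul(Rational(1, 45), Pow(2089770, Rational(1, 2)))), Rational(1, 2))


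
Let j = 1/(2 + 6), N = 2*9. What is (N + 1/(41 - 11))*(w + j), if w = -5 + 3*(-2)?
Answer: -15689/80 ≈ -196.11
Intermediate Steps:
N = 18
j = ⅛ (j = 1/8 = ⅛ ≈ 0.12500)
w = -11 (w = -5 - 6 = -11)
(N + 1/(41 - 11))*(w + j) = (18 + 1/(41 - 11))*(-11 + ⅛) = (18 + 1/30)*(-87/8) = (541/30)*(-87/8) = -15689/80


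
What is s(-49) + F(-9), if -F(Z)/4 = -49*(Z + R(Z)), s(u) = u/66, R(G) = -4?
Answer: -168217/66 ≈ -2548.7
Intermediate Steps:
s(u) = u/66 (s(u) = u*(1/66) = u/66)
F(Z) = -784 + 196*Z (F(Z) = -(-196)*(Z - 4) = -(-196)*(-4 + Z) = -4*(196 - 49*Z) = -784 + 196*Z)
s(-49) + F(-9) = (1/66)*(-49) + (-784 + 196*(-9)) = -49/66 + (-784 - 1764) = -49/66 - 2548 = -168217/66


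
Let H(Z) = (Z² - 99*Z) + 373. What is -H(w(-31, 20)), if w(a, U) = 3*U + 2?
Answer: 1921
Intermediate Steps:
w(a, U) = 2 + 3*U
H(Z) = 373 + Z² - 99*Z
-H(w(-31, 20)) = -(373 + (2 + 3*20)² - 99*(2 + 3*20)) = -(373 + (2 + 60)² - 99*(2 + 60)) = -(373 + 62² - 99*62) = -(373 + 3844 - 6138) = -1*(-1921) = 1921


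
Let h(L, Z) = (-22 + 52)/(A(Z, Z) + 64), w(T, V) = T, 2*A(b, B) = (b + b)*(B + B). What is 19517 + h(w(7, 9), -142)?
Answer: 131388449/6732 ≈ 19517.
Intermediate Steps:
A(b, B) = 2*B*b (A(b, B) = ((b + b)*(B + B))/2 = ((2*b)*(2*B))/2 = (4*B*b)/2 = 2*B*b)
h(L, Z) = 30/(64 + 2*Z**2) (h(L, Z) = (-22 + 52)/(2*Z*Z + 64) = 30/(2*Z**2 + 64) = 30/(64 + 2*Z**2))
19517 + h(w(7, 9), -142) = 19517 + 15/(32 + (-142)**2) = 19517 + 15/(32 + 20164) = 19517 + 15/20196 = 19517 + 15*(1/20196) = 19517 + 5/6732 = 131388449/6732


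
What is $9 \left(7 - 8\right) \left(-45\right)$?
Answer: $405$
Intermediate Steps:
$9 \left(7 - 8\right) \left(-45\right) = 9 \left(-1\right) \left(-45\right) = \left(-9\right) \left(-45\right) = 405$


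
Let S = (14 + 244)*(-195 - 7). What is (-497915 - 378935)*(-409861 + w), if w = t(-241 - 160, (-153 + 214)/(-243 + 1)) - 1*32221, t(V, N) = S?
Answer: 433337516300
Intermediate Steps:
S = -52116 (S = 258*(-202) = -52116)
t(V, N) = -52116
w = -84337 (w = -52116 - 1*32221 = -52116 - 32221 = -84337)
(-497915 - 378935)*(-409861 + w) = (-497915 - 378935)*(-409861 - 84337) = -876850*(-494198) = 433337516300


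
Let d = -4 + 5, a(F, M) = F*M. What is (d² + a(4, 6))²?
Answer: 625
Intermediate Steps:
d = 1
(d² + a(4, 6))² = (1² + 4*6)² = (1 + 24)² = 25² = 625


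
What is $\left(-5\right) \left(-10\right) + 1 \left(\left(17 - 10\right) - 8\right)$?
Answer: $49$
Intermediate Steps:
$\left(-5\right) \left(-10\right) + 1 \left(\left(17 - 10\right) - 8\right) = 50 + 1 \left(7 - 8\right) = 50 + 1 \left(-1\right) = 50 - 1 = 49$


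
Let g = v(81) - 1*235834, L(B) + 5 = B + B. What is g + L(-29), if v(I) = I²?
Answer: -229336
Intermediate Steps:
L(B) = -5 + 2*B (L(B) = -5 + (B + B) = -5 + 2*B)
g = -229273 (g = 81² - 1*235834 = 6561 - 235834 = -229273)
g + L(-29) = -229273 + (-5 + 2*(-29)) = -229273 + (-5 - 58) = -229273 - 63 = -229336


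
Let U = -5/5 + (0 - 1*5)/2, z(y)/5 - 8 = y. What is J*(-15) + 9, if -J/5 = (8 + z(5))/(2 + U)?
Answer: -3641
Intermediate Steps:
z(y) = 40 + 5*y
U = -7/2 (U = -5*1/5 + (0 - 5)*(1/2) = -1 - 5*1/2 = -1 - 5/2 = -7/2 ≈ -3.5000)
J = 730/3 (J = -5*(8 + (40 + 5*5))/(2 - 7/2) = -5*(8 + (40 + 25))/(-3/2) = -5*(8 + 65)*(-2)/3 = -365*(-2)/3 = -5*(-146/3) = 730/3 ≈ 243.33)
J*(-15) + 9 = (730/3)*(-15) + 9 = -3650 + 9 = -3641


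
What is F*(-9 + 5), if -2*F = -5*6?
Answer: -60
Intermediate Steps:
F = 15 (F = -(-5)*6/2 = -½*(-30) = 15)
F*(-9 + 5) = 15*(-9 + 5) = 15*(-4) = -60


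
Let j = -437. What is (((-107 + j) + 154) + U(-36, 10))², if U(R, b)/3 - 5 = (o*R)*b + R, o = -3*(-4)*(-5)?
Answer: 4136676489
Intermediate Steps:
o = -60 (o = 12*(-5) = -60)
U(R, b) = 15 + 3*R - 180*R*b (U(R, b) = 15 + 3*((-60*R)*b + R) = 15 + 3*(-60*R*b + R) = 15 + 3*(R - 60*R*b) = 15 + (3*R - 180*R*b) = 15 + 3*R - 180*R*b)
(((-107 + j) + 154) + U(-36, 10))² = (((-107 - 437) + 154) + (15 + 3*(-36) - 180*(-36)*10))² = ((-544 + 154) + (15 - 108 + 64800))² = (-390 + 64707)² = 64317² = 4136676489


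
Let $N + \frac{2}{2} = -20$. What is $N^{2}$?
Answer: $441$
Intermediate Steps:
$N = -21$ ($N = -1 - 20 = -21$)
$N^{2} = \left(-21\right)^{2} = 441$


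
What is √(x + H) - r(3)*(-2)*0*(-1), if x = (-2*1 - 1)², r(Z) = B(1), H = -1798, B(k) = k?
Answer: I*√1789 ≈ 42.297*I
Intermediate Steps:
r(Z) = 1
x = 9 (x = (-2 - 1)² = (-3)² = 9)
√(x + H) - r(3)*(-2)*0*(-1) = √(9 - 1798) - 1*(-2)*0*(-1) = √(-1789) - (-2)*0 = I*√1789 - 1*0 = I*√1789 + 0 = I*√1789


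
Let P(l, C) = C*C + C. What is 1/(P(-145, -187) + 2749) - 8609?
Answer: -323104378/37531 ≈ -8609.0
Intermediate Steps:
P(l, C) = C + C² (P(l, C) = C² + C = C + C²)
1/(P(-145, -187) + 2749) - 8609 = 1/(-187*(1 - 187) + 2749) - 8609 = 1/(-187*(-186) + 2749) - 8609 = 1/(34782 + 2749) - 8609 = 1/37531 - 8609 = -323104378/37531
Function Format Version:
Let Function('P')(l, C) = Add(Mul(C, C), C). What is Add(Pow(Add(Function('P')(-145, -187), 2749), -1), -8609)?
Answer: Rational(-323104378, 37531) ≈ -8609.0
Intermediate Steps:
Function('P')(l, C) = Add(C, Pow(C, 2)) (Function('P')(l, C) = Add(Pow(C, 2), C) = Add(C, Pow(C, 2)))
Add(Pow(Add(Function('P')(-145, -187), 2749), -1), -8609) = Add(Pow(Add(Mul(-187, Add(1, -187)), 2749), -1), -8609) = Add(Pow(Add(Mul(-187, -186), 2749), -1), -8609) = Add(Pow(Add(34782, 2749), -1), -8609) = Add(Pow(37531, -1), -8609) = Add(Rational(1, 37531), -8609) = Rational(-323104378, 37531)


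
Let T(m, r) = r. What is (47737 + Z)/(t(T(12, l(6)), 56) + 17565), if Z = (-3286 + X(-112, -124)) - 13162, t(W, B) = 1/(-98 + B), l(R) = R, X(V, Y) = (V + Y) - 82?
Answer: 1300782/737729 ≈ 1.7632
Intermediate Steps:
X(V, Y) = -82 + V + Y
Z = -16766 (Z = (-3286 + (-82 - 112 - 124)) - 13162 = (-3286 - 318) - 13162 = -3604 - 13162 = -16766)
(47737 + Z)/(t(T(12, l(6)), 56) + 17565) = (47737 - 16766)/(1/(-98 + 56) + 17565) = 30971/(1/(-42) + 17565) = 30971/(-1/42 + 17565) = 30971/(737729/42) = 30971*(42/737729) = 1300782/737729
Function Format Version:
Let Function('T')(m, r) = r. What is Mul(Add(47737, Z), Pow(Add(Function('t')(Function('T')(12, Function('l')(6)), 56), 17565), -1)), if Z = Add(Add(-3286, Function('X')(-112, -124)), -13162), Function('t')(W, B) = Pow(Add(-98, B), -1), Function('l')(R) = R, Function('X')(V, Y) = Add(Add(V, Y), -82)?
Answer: Rational(1300782, 737729) ≈ 1.7632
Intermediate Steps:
Function('X')(V, Y) = Add(-82, V, Y)
Z = -16766 (Z = Add(Add(-3286, Add(-82, -112, -124)), -13162) = Add(Add(-3286, -318), -13162) = Add(-3604, -13162) = -16766)
Mul(Add(47737, Z), Pow(Add(Function('t')(Function('T')(12, Function('l')(6)), 56), 17565), -1)) = Mul(Add(47737, -16766), Pow(Add(Pow(Add(-98, 56), -1), 17565), -1)) = Mul(30971, Pow(Add(Pow(-42, -1), 17565), -1)) = Mul(30971, Pow(Add(Rational(-1, 42), 17565), -1)) = Mul(30971, Pow(Rational(737729, 42), -1)) = Mul(30971, Rational(42, 737729)) = Rational(1300782, 737729)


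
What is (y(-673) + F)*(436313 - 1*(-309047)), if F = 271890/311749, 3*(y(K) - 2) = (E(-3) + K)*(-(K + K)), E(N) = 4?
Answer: -69745616712673440/311749 ≈ -2.2372e+11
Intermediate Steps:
y(K) = 2 - 2*K*(4 + K)/3 (y(K) = 2 + ((4 + K)*(-(K + K)))/3 = 2 + ((4 + K)*(-2*K))/3 = 2 + (-2*K*(4 + K))/3 = 2 - 2*K*(4 + K)/3)
F = 271890/311749 (F = 271890*(1/311749) = 271890/311749 ≈ 0.87214)
(y(-673) + F)*(436313 - 1*(-309047)) = ((2 - 8/3*(-673) - ⅔*(-673)²) + 271890/311749)*(436313 - 1*(-309047)) = ((2 + 5384/3 - ⅔*452929) + 271890/311749)*(436313 + 309047) = ((2 + 5384/3 - 905858/3) + 271890/311749)*745360 = (-300156 + 271890/311749)*745360 = -93573060954/311749*745360 = -69745616712673440/311749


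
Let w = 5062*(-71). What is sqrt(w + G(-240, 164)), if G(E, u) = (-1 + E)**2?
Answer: I*sqrt(301321) ≈ 548.93*I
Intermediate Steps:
w = -359402
sqrt(w + G(-240, 164)) = sqrt(-359402 + (-1 - 240)**2) = sqrt(-359402 + (-241)**2) = sqrt(-359402 + 58081) = sqrt(-301321) = I*sqrt(301321)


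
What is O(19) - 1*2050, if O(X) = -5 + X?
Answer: -2036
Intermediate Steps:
O(19) - 1*2050 = (-5 + 19) - 1*2050 = 14 - 2050 = -2036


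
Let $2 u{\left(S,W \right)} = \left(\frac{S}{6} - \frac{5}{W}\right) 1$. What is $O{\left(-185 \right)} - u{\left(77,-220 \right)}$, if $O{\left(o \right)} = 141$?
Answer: $\frac{35527}{264} \approx 134.57$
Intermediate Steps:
$u{\left(S,W \right)} = - \frac{5}{2 W} + \frac{S}{12}$ ($u{\left(S,W \right)} = \frac{\left(\frac{S}{6} - \frac{5}{W}\right) 1}{2} = \frac{\left(- \frac{5}{W} + \frac{S}{6}\right) 1}{2} = \frac{- \frac{5}{W} + \frac{S}{6}}{2} = - \frac{5}{2 W} + \frac{S}{12}$)
$O{\left(-185 \right)} - u{\left(77,-220 \right)} = 141 - \frac{-30 + 77 \left(-220\right)}{12 \left(-220\right)} = 141 - \frac{1}{12} \left(- \frac{1}{220}\right) \left(-30 - 16940\right) = 141 - \frac{1}{12} \left(- \frac{1}{220}\right) \left(-16970\right) = 141 - \frac{1697}{264} = \frac{35527}{264}$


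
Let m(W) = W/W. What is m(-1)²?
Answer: 1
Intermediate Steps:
m(W) = 1
m(-1)² = 1² = 1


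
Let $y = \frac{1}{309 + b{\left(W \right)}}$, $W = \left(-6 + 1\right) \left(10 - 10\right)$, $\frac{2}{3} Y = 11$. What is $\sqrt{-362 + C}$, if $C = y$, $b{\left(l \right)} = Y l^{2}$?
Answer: $\frac{i \sqrt{34563813}}{309} \approx 19.026 i$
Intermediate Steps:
$Y = \frac{33}{2}$ ($Y = \frac{3}{2} \cdot 11 = \frac{33}{2} \approx 16.5$)
$W = 0$ ($W = \left(-5\right) 0 = 0$)
$b{\left(l \right)} = \frac{33 l^{2}}{2}$
$y = \frac{1}{309}$ ($y = \frac{1}{309 + \frac{33 \cdot 0^{2}}{2}} = \frac{1}{309 + \frac{33}{2} \cdot 0} = \frac{1}{309 + 0} = \frac{1}{309} \approx 0.0032362$)
$C = \frac{1}{309} \approx 0.0032362$
$\sqrt{-362 + C} = \sqrt{-362 + \frac{1}{309}} = \sqrt{- \frac{111857}{309}} = \frac{i \sqrt{34563813}}{309}$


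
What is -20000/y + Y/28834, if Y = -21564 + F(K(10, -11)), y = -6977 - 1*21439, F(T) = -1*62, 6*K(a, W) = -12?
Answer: -591319/12802296 ≈ -0.046189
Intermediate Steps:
K(a, W) = -2 (K(a, W) = (1/6)*(-12) = -2)
F(T) = -62
y = -28416 (y = -6977 - 21439 = -28416)
Y = -21626 (Y = -21564 - 62 = -21626)
-20000/y + Y/28834 = -20000/(-28416) - 21626/28834 = -20000*(-1/28416) - 21626*1/28834 = 625/888 - 10813/14417 = -591319/12802296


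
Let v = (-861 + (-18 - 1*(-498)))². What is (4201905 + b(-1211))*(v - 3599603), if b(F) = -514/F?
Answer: -17577953918227298/1211 ≈ -1.4515e+13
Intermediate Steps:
v = 145161 (v = (-861 + (-18 + 498))² = (-861 + 480)² = (-381)² = 145161)
(4201905 + b(-1211))*(v - 3599603) = (4201905 - 514/(-1211))*(145161 - 3599603) = (4201905 - 514*(-1/1211))*(-3454442) = (4201905 + 514/1211)*(-3454442) = (5088507469/1211)*(-3454442) = -17577953918227298/1211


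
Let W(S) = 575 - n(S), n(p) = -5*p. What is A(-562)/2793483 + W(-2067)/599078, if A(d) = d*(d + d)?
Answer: 175582994792/836757104337 ≈ 0.20984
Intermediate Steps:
A(d) = 2*d² (A(d) = d*(2*d) = 2*d²)
W(S) = 575 + 5*S (W(S) = 575 - (-5)*S = 575 + 5*S)
A(-562)/2793483 + W(-2067)/599078 = (2*(-562)²)/2793483 + (575 + 5*(-2067))/599078 = (2*315844)*(1/2793483) + (575 - 10335)*(1/599078) = 631688*(1/2793483) - 9760*1/599078 = 631688/2793483 - 4880/299539 = 175582994792/836757104337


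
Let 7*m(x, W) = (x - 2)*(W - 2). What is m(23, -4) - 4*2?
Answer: -26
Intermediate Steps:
m(x, W) = (-2 + W)*(-2 + x)/7 (m(x, W) = ((x - 2)*(W - 2))/7 = ((-2 + x)*(-2 + W))/7 = ((-2 + W)*(-2 + x))/7 = (-2 + W)*(-2 + x)/7)
m(23, -4) - 4*2 = (4/7 - 2/7*(-4) - 2/7*23 + (1/7)*(-4)*23) - 4*2 = (4/7 + 8/7 - 46/7 - 92/7) - 8 = -18 - 8 = -26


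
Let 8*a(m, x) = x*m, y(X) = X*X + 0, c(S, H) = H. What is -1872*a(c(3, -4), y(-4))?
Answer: 14976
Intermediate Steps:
y(X) = X**2 (y(X) = X**2 + 0 = X**2)
a(m, x) = m*x/8 (a(m, x) = (x*m)/8 = (m*x)/8 = m*x/8)
-1872*a(c(3, -4), y(-4)) = -234*(-4)*(-4)**2 = -234*(-4)*16 = -1872*(-8) = 14976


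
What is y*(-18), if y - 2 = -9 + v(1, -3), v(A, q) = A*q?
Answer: 180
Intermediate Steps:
y = -10 (y = 2 + (-9 + 1*(-3)) = 2 + (-9 - 3) = 2 - 12 = -10)
y*(-18) = -10*(-18) = 180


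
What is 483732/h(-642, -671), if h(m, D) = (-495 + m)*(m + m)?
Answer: 13437/40553 ≈ 0.33134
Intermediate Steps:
h(m, D) = 2*m*(-495 + m) (h(m, D) = (-495 + m)*(2*m) = 2*m*(-495 + m))
483732/h(-642, -671) = 483732/((2*(-642)*(-495 - 642))) = 483732/((2*(-642)*(-1137))) = 483732/1459908 = 483732*(1/1459908) = 13437/40553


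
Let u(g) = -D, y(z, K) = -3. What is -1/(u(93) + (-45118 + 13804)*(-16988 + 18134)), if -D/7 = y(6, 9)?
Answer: 1/35885865 ≈ 2.7866e-8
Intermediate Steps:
D = 21 (D = -7*(-3) = 21)
u(g) = -21 (u(g) = -1*21 = -21)
-1/(u(93) + (-45118 + 13804)*(-16988 + 18134)) = -1/(-21 + (-45118 + 13804)*(-16988 + 18134)) = -1/(-21 - 31314*1146) = -1/(-21 - 35885844) = -1/(-35885865) = -1*(-1/35885865) = 1/35885865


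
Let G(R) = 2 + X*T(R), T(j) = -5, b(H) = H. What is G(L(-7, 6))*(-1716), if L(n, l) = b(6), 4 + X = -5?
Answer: -80652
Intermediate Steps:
X = -9 (X = -4 - 5 = -9)
L(n, l) = 6
G(R) = 47 (G(R) = 2 - 9*(-5) = 2 + 45 = 47)
G(L(-7, 6))*(-1716) = 47*(-1716) = -80652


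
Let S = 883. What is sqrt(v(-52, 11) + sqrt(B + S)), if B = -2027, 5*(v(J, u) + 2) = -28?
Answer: sqrt(-190 + 50*I*sqrt(286))/5 ≈ 3.6787 + 4.5971*I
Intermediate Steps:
v(J, u) = -38/5 (v(J, u) = -2 + (1/5)*(-28) = -2 - 28/5 = -38/5)
sqrt(v(-52, 11) + sqrt(B + S)) = sqrt(-38/5 + sqrt(-2027 + 883)) = sqrt(-38/5 + sqrt(-1144)) = sqrt(-38/5 + 2*I*sqrt(286))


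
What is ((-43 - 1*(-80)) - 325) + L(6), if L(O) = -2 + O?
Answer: -284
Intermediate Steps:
((-43 - 1*(-80)) - 325) + L(6) = ((-43 - 1*(-80)) - 325) + (-2 + 6) = ((-43 + 80) - 325) + 4 = (37 - 325) + 4 = -288 + 4 = -284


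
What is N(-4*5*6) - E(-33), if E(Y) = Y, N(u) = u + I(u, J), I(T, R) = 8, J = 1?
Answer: -79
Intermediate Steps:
N(u) = 8 + u (N(u) = u + 8 = 8 + u)
N(-4*5*6) - E(-33) = (8 - 4*5*6) - 1*(-33) = (8 - 20*6) + 33 = (8 - 120) + 33 = -112 + 33 = -79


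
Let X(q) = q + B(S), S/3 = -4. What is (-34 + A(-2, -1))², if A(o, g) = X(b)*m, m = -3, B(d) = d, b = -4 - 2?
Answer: 400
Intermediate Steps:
b = -6
S = -12 (S = 3*(-4) = -12)
X(q) = -12 + q (X(q) = q - 12 = -12 + q)
A(o, g) = 54 (A(o, g) = (-12 - 6)*(-3) = -18*(-3) = 54)
(-34 + A(-2, -1))² = (-34 + 54)² = 20² = 400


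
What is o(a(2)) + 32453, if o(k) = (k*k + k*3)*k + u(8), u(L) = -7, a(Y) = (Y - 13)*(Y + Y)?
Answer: -46930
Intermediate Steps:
a(Y) = 2*Y*(-13 + Y) (a(Y) = (-13 + Y)*(2*Y) = 2*Y*(-13 + Y))
o(k) = -7 + k*(k² + 3*k) (o(k) = (k*k + k*3)*k - 7 = (k² + 3*k)*k - 7 = k*(k² + 3*k) - 7 = -7 + k*(k² + 3*k))
o(a(2)) + 32453 = (-7 + (2*2*(-13 + 2))³ + 3*(2*2*(-13 + 2))²) + 32453 = (-7 + (2*2*(-11))³ + 3*(2*2*(-11))²) + 32453 = (-7 + (-44)³ + 3*(-44)²) + 32453 = (-7 - 85184 + 3*1936) + 32453 = (-7 - 85184 + 5808) + 32453 = -79383 + 32453 = -46930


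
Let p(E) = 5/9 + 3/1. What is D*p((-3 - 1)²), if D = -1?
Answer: -32/9 ≈ -3.5556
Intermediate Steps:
p(E) = 32/9 (p(E) = 5*(⅑) + 3*1 = 5/9 + 3 = 32/9)
D*p((-3 - 1)²) = -1*32/9 = -32/9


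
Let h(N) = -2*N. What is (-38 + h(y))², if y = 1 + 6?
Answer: 2704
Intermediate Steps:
y = 7
(-38 + h(y))² = (-38 - 2*7)² = (-38 - 14)² = (-52)² = 2704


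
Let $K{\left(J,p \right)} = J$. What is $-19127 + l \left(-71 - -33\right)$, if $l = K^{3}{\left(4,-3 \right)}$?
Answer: $-21559$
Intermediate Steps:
$l = 64$ ($l = 4^{3} = 64$)
$-19127 + l \left(-71 - -33\right) = -19127 + 64 \left(-71 - -33\right) = -19127 + 64 \left(-71 + 33\right) = -19127 + 64 \left(-38\right) = -19127 - 2432 = -21559$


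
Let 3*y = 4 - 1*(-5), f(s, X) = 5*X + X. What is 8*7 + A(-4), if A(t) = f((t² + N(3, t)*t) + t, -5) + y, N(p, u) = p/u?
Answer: 29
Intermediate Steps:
f(s, X) = 6*X
y = 3 (y = (4 - 1*(-5))/3 = (4 + 5)/3 = (⅓)*9 = 3)
A(t) = -27 (A(t) = 6*(-5) + 3 = -30 + 3 = -27)
8*7 + A(-4) = 8*7 - 27 = 56 - 27 = 29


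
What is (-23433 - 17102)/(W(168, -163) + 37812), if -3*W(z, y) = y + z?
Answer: -1815/1693 ≈ -1.0721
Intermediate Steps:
W(z, y) = -y/3 - z/3 (W(z, y) = -(y + z)/3 = -y/3 - z/3)
(-23433 - 17102)/(W(168, -163) + 37812) = (-23433 - 17102)/((-⅓*(-163) - ⅓*168) + 37812) = -40535/((163/3 - 56) + 37812) = -40535/(-5/3 + 37812) = -40535/113431/3 = -40535*3/113431 = -1815/1693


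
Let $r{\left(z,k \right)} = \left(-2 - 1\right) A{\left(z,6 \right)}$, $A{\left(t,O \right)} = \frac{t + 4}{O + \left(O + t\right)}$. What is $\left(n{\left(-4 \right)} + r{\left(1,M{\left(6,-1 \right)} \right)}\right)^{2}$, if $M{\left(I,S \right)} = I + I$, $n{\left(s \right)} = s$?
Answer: $\frac{4489}{169} \approx 26.562$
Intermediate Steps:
$A{\left(t,O \right)} = \frac{4 + t}{t + 2 O}$
$M{\left(I,S \right)} = 2 I$
$r{\left(z,k \right)} = - \frac{3 \left(4 + z\right)}{12 + z}$ ($r{\left(z,k \right)} = \left(-2 - 1\right) \frac{4 + z}{z + 2 \cdot 6} = - 3 \frac{4 + z}{z + 12} = - 3 \frac{4 + z}{12 + z} = - \frac{3 \left(4 + z\right)}{12 + z}$)
$\left(n{\left(-4 \right)} + r{\left(1,M{\left(6,-1 \right)} \right)}\right)^{2} = \left(-4 + \frac{3 \left(-4 - 1\right)}{12 + 1}\right)^{2} = \left(-4 + \frac{3 \left(-4 - 1\right)}{13}\right)^{2} = \left(-4 + 3 \cdot \frac{1}{13} \left(-5\right)\right)^{2} = \left(-4 - \frac{15}{13}\right)^{2} = \left(- \frac{67}{13}\right)^{2} = \frac{4489}{169}$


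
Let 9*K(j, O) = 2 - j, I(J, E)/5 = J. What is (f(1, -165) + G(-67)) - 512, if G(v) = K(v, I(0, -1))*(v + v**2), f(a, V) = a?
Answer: 33391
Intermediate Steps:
I(J, E) = 5*J
K(j, O) = 2/9 - j/9 (K(j, O) = (2 - j)/9 = 2/9 - j/9)
G(v) = (2/9 - v/9)*(v + v**2)
(f(1, -165) + G(-67)) - 512 = (1 + (1/9)*(-67)*(2 - 67 - 1*(-67)**2)) - 512 = (1 + (1/9)*(-67)*(2 - 67 - 1*4489)) - 512 = (1 + (1/9)*(-67)*(2 - 67 - 4489)) - 512 = (1 + (1/9)*(-67)*(-4554)) - 512 = (1 + 33902) - 512 = 33903 - 512 = 33391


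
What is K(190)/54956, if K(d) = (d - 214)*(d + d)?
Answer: -2280/13739 ≈ -0.16595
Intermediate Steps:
K(d) = 2*d*(-214 + d) (K(d) = (-214 + d)*(2*d) = 2*d*(-214 + d))
K(190)/54956 = (2*190*(-214 + 190))/54956 = (2*190*(-24))*(1/54956) = -9120*1/54956 = -2280/13739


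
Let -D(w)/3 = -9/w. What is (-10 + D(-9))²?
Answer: 169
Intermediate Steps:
D(w) = 27/w (D(w) = -(-27)/w = 27/w)
(-10 + D(-9))² = (-10 + 27/(-9))² = (-10 + 27*(-⅑))² = (-10 - 3)² = (-13)² = 169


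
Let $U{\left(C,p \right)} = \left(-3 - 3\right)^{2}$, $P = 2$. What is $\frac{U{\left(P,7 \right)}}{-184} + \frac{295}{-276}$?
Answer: $- \frac{349}{276} \approx -1.2645$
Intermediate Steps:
$U{\left(C,p \right)} = 36$ ($U{\left(C,p \right)} = \left(-6\right)^{2} = 36$)
$\frac{U{\left(P,7 \right)}}{-184} + \frac{295}{-276} = \frac{36}{-184} + \frac{295}{-276} = 36 \left(- \frac{1}{184}\right) + 295 \left(- \frac{1}{276}\right) = - \frac{9}{46} - \frac{295}{276} = - \frac{349}{276}$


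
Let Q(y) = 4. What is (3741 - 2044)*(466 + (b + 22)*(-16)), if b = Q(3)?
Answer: 84850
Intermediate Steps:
b = 4
(3741 - 2044)*(466 + (b + 22)*(-16)) = (3741 - 2044)*(466 + (4 + 22)*(-16)) = 1697*(466 + 26*(-16)) = 1697*(466 - 416) = 1697*50 = 84850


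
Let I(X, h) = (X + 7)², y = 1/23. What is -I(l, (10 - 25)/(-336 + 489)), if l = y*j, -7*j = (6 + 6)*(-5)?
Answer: -1408969/25921 ≈ -54.356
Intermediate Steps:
y = 1/23 ≈ 0.043478
j = 60/7 (j = -(6 + 6)*(-5)/7 = -12*(-5)/7 = -⅐*(-60) = 60/7 ≈ 8.5714)
l = 60/161 (l = (1/23)*(60/7) = 60/161 ≈ 0.37267)
I(X, h) = (7 + X)²
-I(l, (10 - 25)/(-336 + 489)) = -(7 + 60/161)² = -(1187/161)² = -1*1408969/25921 = -1408969/25921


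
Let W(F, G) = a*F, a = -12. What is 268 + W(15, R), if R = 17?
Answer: 88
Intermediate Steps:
W(F, G) = -12*F
268 + W(15, R) = 268 - 12*15 = 268 - 180 = 88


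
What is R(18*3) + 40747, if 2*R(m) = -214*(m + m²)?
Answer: -277043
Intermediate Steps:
R(m) = -107*m - 107*m² (R(m) = (-214*(m + m²))/2 = (-214*m - 214*m²)/2 = -107*m - 107*m²)
R(18*3) + 40747 = -107*18*3*(1 + 18*3) + 40747 = -107*54*(1 + 54) + 40747 = -107*54*55 + 40747 = -317790 + 40747 = -277043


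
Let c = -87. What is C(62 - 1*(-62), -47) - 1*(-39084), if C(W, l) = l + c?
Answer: 38950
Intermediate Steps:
C(W, l) = -87 + l (C(W, l) = l - 87 = -87 + l)
C(62 - 1*(-62), -47) - 1*(-39084) = (-87 - 47) - 1*(-39084) = -134 + 39084 = 38950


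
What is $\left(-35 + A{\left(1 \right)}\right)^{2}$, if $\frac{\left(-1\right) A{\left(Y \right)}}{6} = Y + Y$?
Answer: $2209$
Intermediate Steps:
$A{\left(Y \right)} = - 12 Y$ ($A{\left(Y \right)} = - 6 \left(Y + Y\right) = - 6 \cdot 2 Y = - 12 Y$)
$\left(-35 + A{\left(1 \right)}\right)^{2} = \left(-35 - 12\right)^{2} = \left(-47\right)^{2} = 2209$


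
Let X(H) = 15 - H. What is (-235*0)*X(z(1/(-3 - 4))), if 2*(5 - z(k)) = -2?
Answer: 0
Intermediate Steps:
z(k) = 6 (z(k) = 5 - ½*(-2) = 5 + 1 = 6)
(-235*0)*X(z(1/(-3 - 4))) = (-235*0)*(15 - 1*6) = 0*(15 - 6) = 0*9 = 0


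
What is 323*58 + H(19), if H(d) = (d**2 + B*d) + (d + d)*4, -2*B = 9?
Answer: 38323/2 ≈ 19162.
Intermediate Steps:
B = -9/2 (B = -1/2*9 = -9/2 ≈ -4.5000)
H(d) = d**2 + 7*d/2 (H(d) = (d**2 - 9*d/2) + (d + d)*4 = (d**2 - 9*d/2) + (2*d)*4 = (d**2 - 9*d/2) + 8*d = d**2 + 7*d/2)
323*58 + H(19) = 323*58 + (1/2)*19*(7 + 2*19) = 18734 + (1/2)*19*(7 + 38) = 18734 + (1/2)*19*45 = 18734 + 855/2 = 38323/2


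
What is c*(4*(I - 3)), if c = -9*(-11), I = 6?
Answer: 1188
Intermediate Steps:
c = 99
c*(4*(I - 3)) = 99*(4*(6 - 3)) = 99*(4*3) = 99*12 = 1188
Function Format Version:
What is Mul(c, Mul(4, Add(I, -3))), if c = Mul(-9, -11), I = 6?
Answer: 1188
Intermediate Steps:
c = 99
Mul(c, Mul(4, Add(I, -3))) = Mul(99, Mul(4, Add(6, -3))) = Mul(99, Mul(4, 3)) = Mul(99, 12) = 1188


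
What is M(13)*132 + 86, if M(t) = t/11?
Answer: 242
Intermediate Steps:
M(t) = t/11 (M(t) = t*(1/11) = t/11)
M(13)*132 + 86 = ((1/11)*13)*132 + 86 = (13/11)*132 + 86 = 156 + 86 = 242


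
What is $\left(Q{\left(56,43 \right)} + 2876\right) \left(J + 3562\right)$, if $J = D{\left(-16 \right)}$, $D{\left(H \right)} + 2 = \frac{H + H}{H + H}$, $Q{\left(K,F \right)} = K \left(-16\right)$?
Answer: $7050780$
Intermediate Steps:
$Q{\left(K,F \right)} = - 16 K$
$D{\left(H \right)} = -1$ ($D{\left(H \right)} = -2 + \frac{H + H}{H + H} = -2 + \frac{2 H}{2 H} = -2 + 2 H \frac{1}{2 H} = -2 + 1 = -1$)
$J = -1$
$\left(Q{\left(56,43 \right)} + 2876\right) \left(J + 3562\right) = \left(\left(-16\right) 56 + 2876\right) \left(-1 + 3562\right) = \left(-896 + 2876\right) 3561 = 1980 \cdot 3561 = 7050780$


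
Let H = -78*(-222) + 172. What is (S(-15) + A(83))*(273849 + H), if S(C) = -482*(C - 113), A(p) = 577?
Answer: 18142429001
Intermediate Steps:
H = 17488 (H = 17316 + 172 = 17488)
S(C) = 54466 - 482*C (S(C) = -482*(-113 + C) = 54466 - 482*C)
(S(-15) + A(83))*(273849 + H) = ((54466 - 482*(-15)) + 577)*(273849 + 17488) = ((54466 + 7230) + 577)*291337 = (61696 + 577)*291337 = 62273*291337 = 18142429001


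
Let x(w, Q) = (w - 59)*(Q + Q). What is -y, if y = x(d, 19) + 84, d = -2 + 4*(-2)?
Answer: 2538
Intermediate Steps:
d = -10 (d = -2 - 8 = -10)
x(w, Q) = 2*Q*(-59 + w) (x(w, Q) = (-59 + w)*(2*Q) = 2*Q*(-59 + w))
y = -2538 (y = 2*19*(-59 - 10) + 84 = 2*19*(-69) + 84 = -2622 + 84 = -2538)
-y = -1*(-2538) = 2538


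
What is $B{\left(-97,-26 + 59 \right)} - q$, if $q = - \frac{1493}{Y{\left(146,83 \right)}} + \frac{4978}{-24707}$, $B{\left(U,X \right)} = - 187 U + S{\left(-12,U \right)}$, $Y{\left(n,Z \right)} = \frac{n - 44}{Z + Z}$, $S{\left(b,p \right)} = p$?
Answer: $\frac{25795869005}{1260057} \approx 20472.0$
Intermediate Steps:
$Y{\left(n,Z \right)} = \frac{-44 + n}{2 Z}$
$B{\left(U,X \right)} = - 186 U$ ($B{\left(U,X \right)} = - 187 U + U = - 186 U$)
$q = - \frac{3061920611}{1260057}$ ($q = - \frac{1493}{\frac{1}{2} \cdot \frac{1}{83} \left(-44 + 146\right)} + \frac{4978}{-24707} = - \frac{1493}{\frac{1}{2} \cdot \frac{1}{83} \cdot 102} + 4978 \left(- \frac{1}{24707}\right) = - \frac{1493}{\frac{51}{83}} - \frac{4978}{24707} = \left(-1493\right) \frac{83}{51} - \frac{4978}{24707} = - \frac{123919}{51} - \frac{4978}{24707} = - \frac{3061920611}{1260057} \approx -2430.0$)
$B{\left(-97,-26 + 59 \right)} - q = \left(-186\right) \left(-97\right) - - \frac{3061920611}{1260057} = 18042 + \frac{3061920611}{1260057} = \frac{25795869005}{1260057}$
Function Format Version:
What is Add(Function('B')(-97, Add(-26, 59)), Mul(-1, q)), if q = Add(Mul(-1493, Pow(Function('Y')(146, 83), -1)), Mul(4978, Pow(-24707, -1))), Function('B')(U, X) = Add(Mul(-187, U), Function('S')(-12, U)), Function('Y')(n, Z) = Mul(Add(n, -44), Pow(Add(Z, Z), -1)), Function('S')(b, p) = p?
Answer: Rational(25795869005, 1260057) ≈ 20472.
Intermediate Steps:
Function('Y')(n, Z) = Mul(Rational(1, 2), Pow(Z, -1), Add(-44, n)) (Function('Y')(n, Z) = Mul(Add(-44, n), Pow(Mul(2, Z), -1)) = Mul(Add(-44, n), Mul(Rational(1, 2), Pow(Z, -1))) = Mul(Rational(1, 2), Pow(Z, -1), Add(-44, n)))
Function('B')(U, X) = Mul(-186, U) (Function('B')(U, X) = Add(Mul(-187, U), U) = Mul(-186, U))
q = Rational(-3061920611, 1260057) (q = Add(Mul(-1493, Pow(Mul(Rational(1, 2), Pow(83, -1), Add(-44, 146)), -1)), Mul(4978, Pow(-24707, -1))) = Add(Mul(-1493, Pow(Mul(Rational(1, 2), Rational(1, 83), 102), -1)), Mul(4978, Rational(-1, 24707))) = Add(Mul(-1493, Pow(Rational(51, 83), -1)), Rational(-4978, 24707)) = Add(Mul(-1493, Rational(83, 51)), Rational(-4978, 24707)) = Add(Rational(-123919, 51), Rational(-4978, 24707)) = Rational(-3061920611, 1260057) ≈ -2430.0)
Add(Function('B')(-97, Add(-26, 59)), Mul(-1, q)) = Add(Mul(-186, -97), Mul(-1, Rational(-3061920611, 1260057))) = Add(18042, Rational(3061920611, 1260057)) = Rational(25795869005, 1260057)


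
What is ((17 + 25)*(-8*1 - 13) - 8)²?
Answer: 792100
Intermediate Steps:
((17 + 25)*(-8*1 - 13) - 8)² = (42*(-8 - 13) - 8)² = (42*(-21) - 8)² = (-882 - 8)² = (-890)² = 792100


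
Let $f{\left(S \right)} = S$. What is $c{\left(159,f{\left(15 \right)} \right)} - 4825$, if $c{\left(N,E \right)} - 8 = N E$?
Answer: $-2432$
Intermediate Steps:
$c{\left(N,E \right)} = 8 + E N$ ($c{\left(N,E \right)} = 8 + N E = 8 + E N$)
$c{\left(159,f{\left(15 \right)} \right)} - 4825 = \left(8 + 15 \cdot 159\right) - 4825 = \left(8 + 2385\right) - 4825 = 2393 - 4825 = -2432$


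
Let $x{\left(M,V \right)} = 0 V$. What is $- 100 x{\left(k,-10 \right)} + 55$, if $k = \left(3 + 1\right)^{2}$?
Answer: $55$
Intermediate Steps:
$k = 16$ ($k = 4^{2} = 16$)
$x{\left(M,V \right)} = 0$
$- 100 x{\left(k,-10 \right)} + 55 = \left(-100\right) 0 + 55 = 0 + 55 = 55$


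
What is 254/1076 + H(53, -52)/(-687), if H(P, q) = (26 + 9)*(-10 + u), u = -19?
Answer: 633319/369606 ≈ 1.7135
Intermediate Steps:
H(P, q) = -1015 (H(P, q) = (26 + 9)*(-10 - 19) = 35*(-29) = -1015)
254/1076 + H(53, -52)/(-687) = 254/1076 - 1015/(-687) = 254*(1/1076) - 1015*(-1/687) = 127/538 + 1015/687 = 633319/369606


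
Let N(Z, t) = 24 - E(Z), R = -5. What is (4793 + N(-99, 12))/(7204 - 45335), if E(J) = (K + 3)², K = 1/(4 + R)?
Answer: -4813/38131 ≈ -0.12622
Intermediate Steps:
K = -1 (K = 1/(4 - 5) = 1/(-1) = -1)
E(J) = 4 (E(J) = (-1 + 3)² = 2² = 4)
N(Z, t) = 20 (N(Z, t) = 24 - 1*4 = 24 - 4 = 20)
(4793 + N(-99, 12))/(7204 - 45335) = (4793 + 20)/(7204 - 45335) = 4813/(-38131) = 4813*(-1/38131) = -4813/38131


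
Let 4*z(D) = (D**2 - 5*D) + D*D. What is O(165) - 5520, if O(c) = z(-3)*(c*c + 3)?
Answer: 219111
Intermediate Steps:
z(D) = D**2/2 - 5*D/4 (z(D) = ((D**2 - 5*D) + D*D)/4 = ((D**2 - 5*D) + D**2)/4 = (-5*D + 2*D**2)/4 = D**2/2 - 5*D/4)
O(c) = 99/4 + 33*c**2/4 (O(c) = ((1/4)*(-3)*(-5 + 2*(-3)))*(c*c + 3) = ((1/4)*(-3)*(-5 - 6))*(c**2 + 3) = ((1/4)*(-3)*(-11))*(3 + c**2) = 33*(3 + c**2)/4 = 99/4 + 33*c**2/4)
O(165) - 5520 = (99/4 + (33/4)*165**2) - 5520 = (99/4 + (33/4)*27225) - 5520 = (99/4 + 898425/4) - 5520 = 224631 - 5520 = 219111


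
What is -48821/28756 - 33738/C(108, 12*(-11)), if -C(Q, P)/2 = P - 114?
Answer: -82849155/1178996 ≈ -70.271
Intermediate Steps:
C(Q, P) = 228 - 2*P (C(Q, P) = -2*(P - 114) = -2*(-114 + P) = 228 - 2*P)
-48821/28756 - 33738/C(108, 12*(-11)) = -48821/28756 - 33738/(228 - 24*(-11)) = -48821*1/28756 - 33738/(228 - 2*(-132)) = -48821/28756 - 33738/(228 + 264) = -48821/28756 - 33738/492 = -48821/28756 - 33738*1/492 = -48821/28756 - 5623/82 = -82849155/1178996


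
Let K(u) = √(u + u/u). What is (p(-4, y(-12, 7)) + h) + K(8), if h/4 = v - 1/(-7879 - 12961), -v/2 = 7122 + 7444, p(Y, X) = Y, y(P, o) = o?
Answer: -607116089/5210 ≈ -1.1653e+5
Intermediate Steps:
v = -29132 (v = -2*(7122 + 7444) = -2*14566 = -29132)
K(u) = √(1 + u) (K(u) = √(u + 1) = √(1 + u))
h = -607110879/5210 (h = 4*(-29132 - 1/(-7879 - 12961)) = 4*(-29132 - 1/(-20840)) = 4*(-29132 - 1*(-1/20840)) = 4*(-29132 + 1/20840) = 4*(-607110879/20840) = -607110879/5210 ≈ -1.1653e+5)
(p(-4, y(-12, 7)) + h) + K(8) = (-4 - 607110879/5210) + √(1 + 8) = -607131719/5210 + √9 = -607131719/5210 + 3 = -607116089/5210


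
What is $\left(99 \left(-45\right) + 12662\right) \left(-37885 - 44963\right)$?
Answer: $-679933536$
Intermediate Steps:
$\left(99 \left(-45\right) + 12662\right) \left(-37885 - 44963\right) = \left(-4455 + 12662\right) \left(-82848\right) = 8207 \left(-82848\right) = -679933536$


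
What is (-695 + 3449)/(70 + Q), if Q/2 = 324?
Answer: 1377/359 ≈ 3.8357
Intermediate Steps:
Q = 648 (Q = 2*324 = 648)
(-695 + 3449)/(70 + Q) = (-695 + 3449)/(70 + 648) = 2754/718 = 2754*(1/718) = 1377/359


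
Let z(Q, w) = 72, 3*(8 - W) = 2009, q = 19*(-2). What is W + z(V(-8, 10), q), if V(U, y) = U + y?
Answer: -1769/3 ≈ -589.67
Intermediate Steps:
q = -38
W = -1985/3 (W = 8 - ⅓*2009 = 8 - 2009/3 = -1985/3 ≈ -661.67)
W + z(V(-8, 10), q) = -1985/3 + 72 = -1769/3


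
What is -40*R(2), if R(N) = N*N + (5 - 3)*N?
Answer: -320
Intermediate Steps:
R(N) = N² + 2*N
-40*R(2) = -80*(2 + 2) = -80*4 = -40*8 = -320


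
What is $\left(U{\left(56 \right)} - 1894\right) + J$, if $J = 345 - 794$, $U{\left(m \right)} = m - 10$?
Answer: $-2297$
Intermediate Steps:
$U{\left(m \right)} = -10 + m$ ($U{\left(m \right)} = m - 10 = -10 + m$)
$J = -449$
$\left(U{\left(56 \right)} - 1894\right) + J = \left(\left(-10 + 56\right) - 1894\right) - 449 = \left(46 - 1894\right) - 449 = -1848 - 449 = -2297$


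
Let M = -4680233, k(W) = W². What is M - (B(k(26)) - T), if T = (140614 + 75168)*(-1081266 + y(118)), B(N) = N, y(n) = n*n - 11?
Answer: -230320245955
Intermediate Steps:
y(n) = -11 + n² (y(n) = n² - 11 = -11 + n²)
T = -230315565046 (T = (140614 + 75168)*(-1081266 + (-11 + 118²)) = 215782*(-1081266 + (-11 + 13924)) = 215782*(-1081266 + 13913) = 215782*(-1067353) = -230315565046)
M - (B(k(26)) - T) = -4680233 - (26² - 1*(-230315565046)) = -4680233 - (676 + 230315565046) = -4680233 - 1*230315565722 = -4680233 - 230315565722 = -230320245955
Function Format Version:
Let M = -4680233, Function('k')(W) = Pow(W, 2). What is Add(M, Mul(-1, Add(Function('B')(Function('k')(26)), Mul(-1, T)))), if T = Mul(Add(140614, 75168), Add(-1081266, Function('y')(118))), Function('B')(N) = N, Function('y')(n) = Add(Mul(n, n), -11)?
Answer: -230320245955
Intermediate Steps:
Function('y')(n) = Add(-11, Pow(n, 2)) (Function('y')(n) = Add(Pow(n, 2), -11) = Add(-11, Pow(n, 2)))
T = -230315565046 (T = Mul(Add(140614, 75168), Add(-1081266, Add(-11, Pow(118, 2)))) = Mul(215782, Add(-1081266, Add(-11, 13924))) = Mul(215782, Add(-1081266, 13913)) = Mul(215782, -1067353) = -230315565046)
Add(M, Mul(-1, Add(Function('B')(Function('k')(26)), Mul(-1, T)))) = Add(-4680233, Mul(-1, Add(Pow(26, 2), Mul(-1, -230315565046)))) = Add(-4680233, Mul(-1, Add(676, 230315565046))) = Add(-4680233, Mul(-1, 230315565722)) = Add(-4680233, -230315565722) = -230320245955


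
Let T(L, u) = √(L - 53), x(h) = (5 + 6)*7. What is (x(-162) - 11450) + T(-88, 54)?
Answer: -11373 + I*√141 ≈ -11373.0 + 11.874*I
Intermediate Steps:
x(h) = 77 (x(h) = 11*7 = 77)
T(L, u) = √(-53 + L)
(x(-162) - 11450) + T(-88, 54) = (77 - 11450) + √(-53 - 88) = -11373 + √(-141) = -11373 + I*√141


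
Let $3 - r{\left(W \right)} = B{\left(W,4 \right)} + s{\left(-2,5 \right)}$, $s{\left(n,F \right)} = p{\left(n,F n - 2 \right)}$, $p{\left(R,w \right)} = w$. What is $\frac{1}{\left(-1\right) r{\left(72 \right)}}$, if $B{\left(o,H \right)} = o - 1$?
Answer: $\frac{1}{56} \approx 0.017857$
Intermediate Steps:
$B{\left(o,H \right)} = -1 + o$
$s{\left(n,F \right)} = -2 + F n$ ($s{\left(n,F \right)} = F n - 2 = -2 + F n$)
$r{\left(W \right)} = 16 - W$ ($r{\left(W \right)} = 3 - \left(\left(-1 + W\right) + \left(-2 + 5 \left(-2\right)\right)\right) = 3 - \left(\left(-1 + W\right) - 12\right) = 3 - \left(-13 + W\right) = 16 - W$)
$\frac{1}{\left(-1\right) r{\left(72 \right)}} = \frac{1}{\left(-1\right) \left(16 - 72\right)} = \frac{1}{\left(-1\right) \left(-56\right)} = \frac{1}{56}$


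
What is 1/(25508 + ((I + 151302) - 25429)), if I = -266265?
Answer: -1/114884 ≈ -8.7044e-6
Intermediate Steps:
1/(25508 + ((I + 151302) - 25429)) = 1/(25508 + ((-266265 + 151302) - 25429)) = 1/(25508 + (-114963 - 25429)) = 1/(25508 - 140392) = 1/(-114884) = -1/114884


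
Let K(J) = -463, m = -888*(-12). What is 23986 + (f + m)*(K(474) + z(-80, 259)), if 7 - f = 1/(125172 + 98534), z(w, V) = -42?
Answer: -1199249611769/223706 ≈ -5.3608e+6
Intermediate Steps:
m = 10656
f = 1565941/223706 (f = 7 - 1/(125172 + 98534) = 7 - 1/223706 = 1565941/223706 ≈ 7.0000)
23986 + (f + m)*(K(474) + z(-80, 259)) = 23986 + (1565941/223706 + 10656)*(-463 - 42) = 23986 + (2385377077/223706)*(-505) = 23986 - 1204615423885/223706 = -1199249611769/223706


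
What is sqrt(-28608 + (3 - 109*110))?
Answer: I*sqrt(40595) ≈ 201.48*I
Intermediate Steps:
sqrt(-28608 + (3 - 109*110)) = sqrt(-28608 + (3 - 11990)) = sqrt(-28608 - 11987) = sqrt(-40595) = I*sqrt(40595)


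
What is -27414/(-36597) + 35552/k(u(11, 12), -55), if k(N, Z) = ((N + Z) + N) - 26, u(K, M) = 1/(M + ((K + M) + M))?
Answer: -20349075766/46417195 ≈ -438.40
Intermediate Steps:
u(K, M) = 1/(K + 3*M) (u(K, M) = 1/(M + (K + 2*M)) = 1/(K + 3*M))
k(N, Z) = -26 + Z + 2*N (k(N, Z) = (Z + 2*N) - 26 = -26 + Z + 2*N)
-27414/(-36597) + 35552/k(u(11, 12), -55) = -27414/(-36597) + 35552/(-26 - 55 + 2/(11 + 3*12)) = -27414*(-1/36597) + 35552/(-26 - 55 + 2/(11 + 36)) = 9138/12199 + 35552/(-26 - 55 + 2/47) = 9138/12199 + 35552/(-3805/47) = 9138/12199 + 35552*(-47/3805) = 9138/12199 - 1670944/3805 = -20349075766/46417195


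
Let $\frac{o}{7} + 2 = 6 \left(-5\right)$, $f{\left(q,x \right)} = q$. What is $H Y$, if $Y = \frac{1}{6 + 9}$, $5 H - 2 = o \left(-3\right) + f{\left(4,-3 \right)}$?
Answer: $\frac{226}{25} \approx 9.04$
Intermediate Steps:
$o = -224$ ($o = -14 + 7 \cdot 6 \left(-5\right) = -14 + 7 \left(-30\right) = -14 - 210 = -224$)
$H = \frac{678}{5}$ ($H = \frac{2}{5} + \frac{\left(-224\right) \left(-3\right) + 4}{5} = \frac{2}{5} + \frac{672 + 4}{5} = \frac{2}{5} + \frac{1}{5} \cdot 676 = \frac{2}{5} + \frac{676}{5} = \frac{678}{5} \approx 135.6$)
$Y = \frac{1}{15} \approx 0.066667$
$H Y = \frac{678}{5} \cdot \frac{1}{15} = \frac{226}{25}$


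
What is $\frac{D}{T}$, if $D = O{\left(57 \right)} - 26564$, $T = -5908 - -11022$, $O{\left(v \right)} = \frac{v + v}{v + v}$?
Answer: $- \frac{26563}{5114} \approx -5.1942$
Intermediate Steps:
$O{\left(v \right)} = 1$ ($O{\left(v \right)} = \frac{2 v}{2 v} = 2 v \frac{1}{2 v} = 1$)
$T = 5114$ ($T = -5908 + 11022 = 5114$)
$D = -26563$ ($D = 1 - 26564 = -26563$)
$\frac{D}{T} = - \frac{26563}{5114}$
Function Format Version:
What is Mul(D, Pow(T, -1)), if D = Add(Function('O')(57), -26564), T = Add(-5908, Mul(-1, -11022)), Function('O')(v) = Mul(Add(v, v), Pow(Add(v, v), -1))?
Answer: Rational(-26563, 5114) ≈ -5.1942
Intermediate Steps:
Function('O')(v) = 1 (Function('O')(v) = Mul(Mul(2, v), Pow(Mul(2, v), -1)) = Mul(Mul(2, v), Mul(Rational(1, 2), Pow(v, -1))) = 1)
T = 5114 (T = Add(-5908, 11022) = 5114)
D = -26563 (D = Add(1, -26564) = -26563)
Mul(D, Pow(T, -1)) = Mul(-26563, Pow(5114, -1)) = Mul(-26563, Rational(1, 5114)) = Rational(-26563, 5114)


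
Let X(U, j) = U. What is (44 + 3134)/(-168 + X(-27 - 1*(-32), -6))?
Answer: -3178/163 ≈ -19.497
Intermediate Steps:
(44 + 3134)/(-168 + X(-27 - 1*(-32), -6)) = (44 + 3134)/(-168 + (-27 - 1*(-32))) = 3178/(-168 + (-27 + 32)) = 3178/(-168 + 5) = 3178/(-163) = 3178*(-1/163) = -3178/163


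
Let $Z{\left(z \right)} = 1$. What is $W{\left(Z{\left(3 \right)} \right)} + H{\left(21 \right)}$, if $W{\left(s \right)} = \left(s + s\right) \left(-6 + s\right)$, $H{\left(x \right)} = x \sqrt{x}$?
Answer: $-10 + 21 \sqrt{21} \approx 86.234$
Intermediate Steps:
$H{\left(x \right)} = x^{\frac{3}{2}}$
$W{\left(s \right)} = 2 s \left(-6 + s\right)$
$W{\left(Z{\left(3 \right)} \right)} + H{\left(21 \right)} = 2 \cdot 1 \left(-6 + 1\right) + 21^{\frac{3}{2}} = 2 \cdot 1 \left(-5\right) + 21 \sqrt{21} = -10 + 21 \sqrt{21}$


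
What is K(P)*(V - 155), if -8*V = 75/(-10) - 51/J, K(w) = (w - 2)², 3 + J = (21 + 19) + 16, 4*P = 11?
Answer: -1174887/13568 ≈ -86.593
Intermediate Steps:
P = 11/4 (P = (¼)*11 = 11/4 ≈ 2.7500)
J = 53 (J = -3 + ((21 + 19) + 16) = -3 + (40 + 16) = -3 + 56 = 53)
K(w) = (-2 + w)²
V = 897/848 (V = -(75/(-10) - 51/53)/8 = -(75*(-⅒) - 51*1/53)/8 = -(-15/2 - 51/53)/8 = -⅛*(-897/106) = 897/848 ≈ 1.0578)
K(P)*(V - 155) = (-2 + 11/4)²*(897/848 - 155) = (¾)²*(-130543/848) = (9/16)*(-130543/848) = -1174887/13568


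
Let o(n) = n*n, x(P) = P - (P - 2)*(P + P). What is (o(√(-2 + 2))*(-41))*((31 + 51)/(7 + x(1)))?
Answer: 0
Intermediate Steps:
x(P) = P - 2*P*(-2 + P) (x(P) = P - (-2 + P)*2*P = P - 2*P*(-2 + P))
o(n) = n²
(o(√(-2 + 2))*(-41))*((31 + 51)/(7 + x(1))) = ((√(-2 + 2))²*(-41))*((31 + 51)/(7 + 1*(5 - 2*1))) = ((√0)²*(-41))*(82/(7 + 1*(5 - 2))) = (0²*(-41))*(82/(7 + 1*3)) = (0*(-41))*(82/(7 + 3)) = 0*(82/10) = 0*(82*(⅒)) = 0*(41/5) = 0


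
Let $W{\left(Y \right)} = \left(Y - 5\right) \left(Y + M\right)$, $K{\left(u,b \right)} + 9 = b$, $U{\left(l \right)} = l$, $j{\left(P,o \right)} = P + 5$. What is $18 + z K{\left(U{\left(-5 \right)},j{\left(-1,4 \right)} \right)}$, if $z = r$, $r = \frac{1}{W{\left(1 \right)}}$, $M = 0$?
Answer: $\frac{77}{4} \approx 19.25$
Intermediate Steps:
$j{\left(P,o \right)} = 5 + P$
$K{\left(u,b \right)} = -9 + b$
$W{\left(Y \right)} = Y \left(-5 + Y\right)$ ($W{\left(Y \right)} = \left(Y - 5\right) \left(Y + 0\right) = \left(-5 + Y\right) Y = Y \left(-5 + Y\right)$)
$r = - \frac{1}{4}$ ($r = \frac{1}{1 \left(-5 + 1\right)} = \frac{1}{1 \left(-4\right)} = \frac{1}{-4} = - \frac{1}{4} \approx -0.25$)
$z = - \frac{1}{4} \approx -0.25$
$18 + z K{\left(U{\left(-5 \right)},j{\left(-1,4 \right)} \right)} = 18 - \frac{-9 + \left(5 - 1\right)}{4} = 18 - \frac{-9 + 4}{4} = 18 - - \frac{5}{4} = 18 + \frac{5}{4} = \frac{77}{4}$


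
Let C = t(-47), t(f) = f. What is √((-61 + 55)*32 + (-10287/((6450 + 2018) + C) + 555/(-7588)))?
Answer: 3*I*√49711962008471/1521394 ≈ 13.903*I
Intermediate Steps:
C = -47
√((-61 + 55)*32 + (-10287/((6450 + 2018) + C) + 555/(-7588))) = √((-61 + 55)*32 + (-10287/((6450 + 2018) - 47) + 555/(-7588))) = √(-6*32 + (-10287/(8468 - 47) + 555*(-1/7588))) = √(-192 + (-10287/8421 - 555/7588)) = √(-192 + (-10287*1/8421 - 555/7588)) = √(-192 + (-3429/2807 - 555/7588)) = √(-192 - 3939591/3042788) = √(-588154887/3042788) = 3*I*√49711962008471/1521394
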